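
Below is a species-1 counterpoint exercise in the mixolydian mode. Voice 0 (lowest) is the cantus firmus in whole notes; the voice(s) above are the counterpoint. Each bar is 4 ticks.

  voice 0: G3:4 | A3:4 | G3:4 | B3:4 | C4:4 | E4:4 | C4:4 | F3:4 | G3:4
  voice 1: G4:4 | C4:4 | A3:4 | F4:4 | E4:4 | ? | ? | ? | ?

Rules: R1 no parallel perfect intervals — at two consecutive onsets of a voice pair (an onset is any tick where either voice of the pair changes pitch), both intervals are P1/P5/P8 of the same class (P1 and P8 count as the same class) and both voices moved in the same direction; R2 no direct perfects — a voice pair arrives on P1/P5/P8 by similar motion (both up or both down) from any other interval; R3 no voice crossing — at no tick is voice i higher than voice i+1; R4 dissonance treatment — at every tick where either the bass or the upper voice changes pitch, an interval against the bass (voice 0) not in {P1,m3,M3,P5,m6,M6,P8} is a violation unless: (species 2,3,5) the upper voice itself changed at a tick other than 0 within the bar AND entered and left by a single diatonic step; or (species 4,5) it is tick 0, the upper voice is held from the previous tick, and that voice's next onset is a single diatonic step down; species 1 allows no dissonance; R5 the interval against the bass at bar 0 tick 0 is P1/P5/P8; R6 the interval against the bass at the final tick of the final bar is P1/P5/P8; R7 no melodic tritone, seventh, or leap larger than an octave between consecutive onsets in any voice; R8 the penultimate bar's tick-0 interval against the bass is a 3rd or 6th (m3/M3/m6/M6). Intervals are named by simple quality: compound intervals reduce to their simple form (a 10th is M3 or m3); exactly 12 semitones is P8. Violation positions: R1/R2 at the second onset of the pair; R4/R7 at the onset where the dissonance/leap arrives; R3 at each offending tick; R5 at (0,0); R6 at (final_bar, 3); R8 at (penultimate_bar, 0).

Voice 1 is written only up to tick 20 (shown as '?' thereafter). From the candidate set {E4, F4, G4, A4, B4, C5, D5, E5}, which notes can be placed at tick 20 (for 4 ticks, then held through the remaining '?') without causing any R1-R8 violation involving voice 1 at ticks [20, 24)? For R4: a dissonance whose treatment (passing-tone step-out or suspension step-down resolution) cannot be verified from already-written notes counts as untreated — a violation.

{C5, E4, G4}

E4: legal
F4: violates R4
G4: legal
A4: violates R4
B4: violates R2
C5: legal
D5: violates R4,R7
E5: violates R2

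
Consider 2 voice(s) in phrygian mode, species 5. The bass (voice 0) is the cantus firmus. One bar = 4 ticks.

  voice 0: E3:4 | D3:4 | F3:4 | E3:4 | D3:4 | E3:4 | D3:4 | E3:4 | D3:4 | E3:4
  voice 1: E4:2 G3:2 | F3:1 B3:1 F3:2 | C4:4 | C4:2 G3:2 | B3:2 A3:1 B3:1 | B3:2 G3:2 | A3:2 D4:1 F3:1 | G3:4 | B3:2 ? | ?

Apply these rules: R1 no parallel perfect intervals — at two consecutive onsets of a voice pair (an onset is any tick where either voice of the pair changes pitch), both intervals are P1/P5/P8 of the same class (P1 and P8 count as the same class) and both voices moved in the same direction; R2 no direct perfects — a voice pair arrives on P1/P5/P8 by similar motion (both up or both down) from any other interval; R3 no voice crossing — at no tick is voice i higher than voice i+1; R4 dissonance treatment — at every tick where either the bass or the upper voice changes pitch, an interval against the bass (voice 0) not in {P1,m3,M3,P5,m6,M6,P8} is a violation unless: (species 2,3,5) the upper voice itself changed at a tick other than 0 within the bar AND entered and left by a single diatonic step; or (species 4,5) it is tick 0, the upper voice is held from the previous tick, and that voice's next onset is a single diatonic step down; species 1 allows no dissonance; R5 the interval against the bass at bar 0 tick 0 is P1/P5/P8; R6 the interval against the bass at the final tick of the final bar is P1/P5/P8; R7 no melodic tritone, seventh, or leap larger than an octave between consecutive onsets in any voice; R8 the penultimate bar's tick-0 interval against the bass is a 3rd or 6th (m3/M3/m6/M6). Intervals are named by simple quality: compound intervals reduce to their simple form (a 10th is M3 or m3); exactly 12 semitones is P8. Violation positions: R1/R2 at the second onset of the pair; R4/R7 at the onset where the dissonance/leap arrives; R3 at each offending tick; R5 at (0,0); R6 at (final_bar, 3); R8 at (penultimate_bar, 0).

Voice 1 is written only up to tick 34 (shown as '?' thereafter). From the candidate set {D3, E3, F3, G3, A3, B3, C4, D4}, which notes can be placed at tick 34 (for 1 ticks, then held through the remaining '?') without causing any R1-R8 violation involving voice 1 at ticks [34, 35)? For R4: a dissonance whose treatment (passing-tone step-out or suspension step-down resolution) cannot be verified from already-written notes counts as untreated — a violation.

D3: legal
E3: violates R4
F3: violates R7
G3: violates R4
A3: legal
B3: legal
C4: violates R4
D4: legal

{A3, B3, D3, D4}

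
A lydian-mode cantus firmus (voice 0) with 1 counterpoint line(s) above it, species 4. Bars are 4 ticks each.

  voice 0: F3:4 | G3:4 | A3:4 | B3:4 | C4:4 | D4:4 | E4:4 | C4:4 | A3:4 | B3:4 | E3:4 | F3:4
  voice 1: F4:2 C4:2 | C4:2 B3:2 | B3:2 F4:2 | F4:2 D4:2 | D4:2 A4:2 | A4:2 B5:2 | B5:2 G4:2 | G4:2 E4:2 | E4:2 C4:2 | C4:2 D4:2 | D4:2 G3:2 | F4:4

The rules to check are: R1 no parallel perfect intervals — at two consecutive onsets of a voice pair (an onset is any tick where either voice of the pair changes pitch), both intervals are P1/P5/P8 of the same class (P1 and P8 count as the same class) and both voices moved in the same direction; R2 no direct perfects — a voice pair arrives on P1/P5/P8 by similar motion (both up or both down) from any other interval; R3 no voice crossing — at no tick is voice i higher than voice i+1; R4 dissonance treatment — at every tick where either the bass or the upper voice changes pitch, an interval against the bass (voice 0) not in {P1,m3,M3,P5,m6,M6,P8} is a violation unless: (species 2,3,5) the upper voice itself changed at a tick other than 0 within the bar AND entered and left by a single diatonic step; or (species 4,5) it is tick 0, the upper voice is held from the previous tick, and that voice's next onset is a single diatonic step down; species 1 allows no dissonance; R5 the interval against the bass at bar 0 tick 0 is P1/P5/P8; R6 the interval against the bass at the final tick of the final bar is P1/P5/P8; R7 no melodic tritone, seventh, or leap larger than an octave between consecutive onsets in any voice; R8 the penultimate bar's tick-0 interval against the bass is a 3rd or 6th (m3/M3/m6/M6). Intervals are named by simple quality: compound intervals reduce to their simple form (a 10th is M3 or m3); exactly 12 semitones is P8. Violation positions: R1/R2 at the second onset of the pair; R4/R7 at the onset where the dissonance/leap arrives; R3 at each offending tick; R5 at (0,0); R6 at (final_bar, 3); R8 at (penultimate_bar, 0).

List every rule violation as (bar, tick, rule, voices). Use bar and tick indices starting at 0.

bar 0: v0=F3 v1=F4 downbeat P8
bar 1: v0=G3 v1=C4 downbeat P4
bar 2: v0=A3 v1=B3 downbeat M2
bar 3: v0=B3 v1=F4 downbeat TT
bar 4: v0=C4 v1=D4 downbeat M2
bar 5: v0=D4 v1=A4 downbeat P5
bar 6: v0=E4 v1=B5 downbeat P5
bar 7: v0=C4 v1=G4 downbeat P5
bar 8: v0=A3 v1=E4 downbeat P5
bar 9: v0=B3 v1=C4 downbeat m2
bar 10: v0=E3 v1=D4 downbeat m7
bar 11: v0=F3 v1=F4 downbeat P8
  -> R4 @ bar 2 tick 0 v(0, 1): A3/B3 M2 untreated
  -> R7 @ bar 2 tick 2 v(1,): B3->F4 leap 6st
  -> R4 @ bar 3 tick 0 v(0, 1): B3/F4 TT untreated
  -> R4 @ bar 4 tick 0 v(0, 1): C4/D4 M2 untreated
  -> R7 @ bar 5 tick 2 v(1,): A4->B5 leap 14st
  -> R7 @ bar 6 tick 2 v(1,): B5->G4 leap 16st
  -> R4 @ bar 9 tick 0 v(0, 1): B3/C4 m2 untreated
  -> R4 @ bar 10 tick 0 v(0, 1): E3/D4 m7 untreated
  -> R8 @ bar 10 tick 0 v(0, 1): penult m7 not 3rd/6th
  -> R2 @ bar 11 tick 0 v(0, 1): E3/G3 m3 -> F3/F4 P8 similar
  -> R7 @ bar 11 tick 0 v(1,): G3->F4 leap 10st

(2, 0, R4, (0, 1))
(2, 2, R7, (1,))
(3, 0, R4, (0, 1))
(4, 0, R4, (0, 1))
(5, 2, R7, (1,))
(6, 2, R7, (1,))
(9, 0, R4, (0, 1))
(10, 0, R4, (0, 1))
(10, 0, R8, (0, 1))
(11, 0, R2, (0, 1))
(11, 0, R7, (1,))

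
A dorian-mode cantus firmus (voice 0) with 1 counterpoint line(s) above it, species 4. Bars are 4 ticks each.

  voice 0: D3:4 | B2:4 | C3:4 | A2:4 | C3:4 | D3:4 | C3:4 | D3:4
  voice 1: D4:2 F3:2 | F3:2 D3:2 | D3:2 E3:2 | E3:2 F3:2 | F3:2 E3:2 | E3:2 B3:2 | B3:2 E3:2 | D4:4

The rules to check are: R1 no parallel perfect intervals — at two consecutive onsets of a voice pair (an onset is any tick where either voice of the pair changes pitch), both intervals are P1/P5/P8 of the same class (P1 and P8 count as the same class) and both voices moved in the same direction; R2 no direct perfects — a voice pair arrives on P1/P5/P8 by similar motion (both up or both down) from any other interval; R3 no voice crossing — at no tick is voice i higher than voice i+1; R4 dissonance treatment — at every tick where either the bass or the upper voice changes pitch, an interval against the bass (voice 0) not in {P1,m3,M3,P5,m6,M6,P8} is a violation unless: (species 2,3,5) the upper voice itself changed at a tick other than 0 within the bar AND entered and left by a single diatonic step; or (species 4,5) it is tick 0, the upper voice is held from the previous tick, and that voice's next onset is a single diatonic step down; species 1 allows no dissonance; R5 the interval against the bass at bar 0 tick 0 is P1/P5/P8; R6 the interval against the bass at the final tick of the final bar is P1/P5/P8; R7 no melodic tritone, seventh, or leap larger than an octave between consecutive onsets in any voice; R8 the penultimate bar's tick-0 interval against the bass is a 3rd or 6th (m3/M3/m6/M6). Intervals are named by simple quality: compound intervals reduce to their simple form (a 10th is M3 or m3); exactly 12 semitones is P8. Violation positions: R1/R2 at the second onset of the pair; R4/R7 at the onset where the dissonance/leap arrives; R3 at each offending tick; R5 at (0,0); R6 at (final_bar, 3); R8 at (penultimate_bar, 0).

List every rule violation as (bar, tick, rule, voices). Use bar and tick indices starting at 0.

bar 0: v0=D3 v1=D4 downbeat P8
bar 1: v0=B2 v1=F3 downbeat TT
bar 2: v0=C3 v1=D3 downbeat M2
bar 3: v0=A2 v1=E3 downbeat P5
bar 4: v0=C3 v1=F3 downbeat P4
bar 5: v0=D3 v1=E3 downbeat M2
bar 6: v0=C3 v1=B3 downbeat M7
bar 7: v0=D3 v1=D4 downbeat P8
  -> R4 @ bar 1 tick 0 v(0, 1): B2/F3 TT untreated
  -> R4 @ bar 2 tick 0 v(0, 1): C3/D3 M2 untreated
  -> R4 @ bar 5 tick 0 v(0, 1): D3/E3 M2 untreated
  -> R4 @ bar 6 tick 0 v(0, 1): C3/B3 M7 untreated
  -> R8 @ bar 6 tick 0 v(0, 1): penult M7 not 3rd/6th
  -> R2 @ bar 7 tick 0 v(0, 1): C3/E3 M3 -> D3/D4 P8 similar
  -> R7 @ bar 7 tick 0 v(1,): E3->D4 leap 10st

(1, 0, R4, (0, 1))
(2, 0, R4, (0, 1))
(5, 0, R4, (0, 1))
(6, 0, R4, (0, 1))
(6, 0, R8, (0, 1))
(7, 0, R2, (0, 1))
(7, 0, R7, (1,))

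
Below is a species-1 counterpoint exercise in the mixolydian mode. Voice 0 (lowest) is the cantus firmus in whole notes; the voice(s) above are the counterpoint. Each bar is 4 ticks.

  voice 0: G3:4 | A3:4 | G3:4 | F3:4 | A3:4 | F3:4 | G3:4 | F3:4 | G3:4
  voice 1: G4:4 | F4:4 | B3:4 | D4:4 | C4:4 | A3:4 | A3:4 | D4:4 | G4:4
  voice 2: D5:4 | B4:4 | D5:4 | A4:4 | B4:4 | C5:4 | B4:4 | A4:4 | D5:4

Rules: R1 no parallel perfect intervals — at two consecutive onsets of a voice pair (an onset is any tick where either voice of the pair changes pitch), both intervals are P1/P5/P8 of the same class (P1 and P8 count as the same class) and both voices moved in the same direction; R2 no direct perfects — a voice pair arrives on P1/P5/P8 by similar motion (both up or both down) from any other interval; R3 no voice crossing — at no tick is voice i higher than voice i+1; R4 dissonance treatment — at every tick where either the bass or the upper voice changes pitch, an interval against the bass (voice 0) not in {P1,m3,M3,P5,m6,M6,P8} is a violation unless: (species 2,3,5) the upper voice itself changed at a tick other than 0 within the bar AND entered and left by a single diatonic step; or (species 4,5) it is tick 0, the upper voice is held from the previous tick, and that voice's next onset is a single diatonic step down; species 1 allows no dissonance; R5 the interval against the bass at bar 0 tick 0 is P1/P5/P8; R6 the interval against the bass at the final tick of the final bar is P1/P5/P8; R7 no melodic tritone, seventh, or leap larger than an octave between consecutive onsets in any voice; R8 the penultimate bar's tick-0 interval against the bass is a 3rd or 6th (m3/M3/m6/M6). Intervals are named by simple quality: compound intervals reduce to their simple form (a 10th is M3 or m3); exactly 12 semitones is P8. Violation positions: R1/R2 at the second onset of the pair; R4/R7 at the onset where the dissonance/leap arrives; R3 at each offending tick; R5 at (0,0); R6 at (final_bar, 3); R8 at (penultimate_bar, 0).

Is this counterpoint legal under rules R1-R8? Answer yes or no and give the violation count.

No (7 violations)

bar 0: v0=G3 v1=G4 v2=D5 (P5)
bar 1: v0=A3 v1=F4 v2=B4 (M2)
bar 2: v0=G3 v1=B3 v2=D5 (P5)
bar 3: v0=F3 v1=D4 v2=A4 (M3)
bar 4: v0=A3 v1=C4 v2=B4 (M2)
bar 5: v0=F3 v1=A3 v2=C5 (P5)
bar 6: v0=G3 v1=A3 v2=B4 (M3)
bar 7: v0=F3 v1=D4 v2=A4 (M3)
bar 8: v0=G3 v1=G4 v2=D5 (P5)
  R4 @ bar1.0: A3/B4 M2 untreated
  R7 @ bar2.0: F4->B3 leap 6st
  R4 @ bar4.0: A3/B4 M2 untreated
  R4 @ bar6.0: G3/A3 M2 untreated
  R1 @ bar8.0: D4/A4 P5 -> G4/D5 P5 similar
  R2 @ bar8.0: F3/D4 M6 -> G3/G4 P8 similar
  R2 @ bar8.0: F3/A4 M3 -> G3/D5 P5 similar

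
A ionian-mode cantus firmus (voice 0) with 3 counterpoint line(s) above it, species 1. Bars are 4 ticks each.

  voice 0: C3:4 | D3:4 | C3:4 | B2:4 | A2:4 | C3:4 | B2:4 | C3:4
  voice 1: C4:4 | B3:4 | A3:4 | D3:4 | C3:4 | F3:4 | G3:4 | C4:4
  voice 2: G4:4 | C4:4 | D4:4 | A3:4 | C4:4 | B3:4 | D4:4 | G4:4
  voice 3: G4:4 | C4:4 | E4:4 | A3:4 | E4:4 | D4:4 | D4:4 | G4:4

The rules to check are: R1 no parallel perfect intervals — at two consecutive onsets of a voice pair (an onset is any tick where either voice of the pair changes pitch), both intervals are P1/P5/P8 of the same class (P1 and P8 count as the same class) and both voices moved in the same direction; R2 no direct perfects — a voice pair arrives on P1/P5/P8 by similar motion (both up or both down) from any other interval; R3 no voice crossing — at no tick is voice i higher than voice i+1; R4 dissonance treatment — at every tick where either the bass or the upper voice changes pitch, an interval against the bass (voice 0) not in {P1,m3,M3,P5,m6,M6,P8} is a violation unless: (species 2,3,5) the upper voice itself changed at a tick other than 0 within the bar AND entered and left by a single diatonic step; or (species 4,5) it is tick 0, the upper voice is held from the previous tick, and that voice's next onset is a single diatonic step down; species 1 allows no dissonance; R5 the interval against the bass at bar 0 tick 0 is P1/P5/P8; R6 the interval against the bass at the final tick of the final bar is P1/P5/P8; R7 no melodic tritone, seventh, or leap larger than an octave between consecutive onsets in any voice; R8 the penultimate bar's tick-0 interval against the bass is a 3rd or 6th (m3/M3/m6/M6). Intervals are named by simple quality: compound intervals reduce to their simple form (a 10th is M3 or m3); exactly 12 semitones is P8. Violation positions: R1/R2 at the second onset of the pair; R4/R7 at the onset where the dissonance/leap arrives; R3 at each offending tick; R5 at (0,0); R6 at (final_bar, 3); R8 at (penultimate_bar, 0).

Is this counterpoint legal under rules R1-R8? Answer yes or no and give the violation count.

bar 0: v0=C3 v1=C4 v2=G4 v3=G4 (P5)
bar 1: v0=D3 v1=B3 v2=C4 v3=C4 (m7)
bar 2: v0=C3 v1=A3 v2=D4 v3=E4 (M3)
bar 3: v0=B2 v1=D3 v2=A3 v3=A3 (m7)
bar 4: v0=A2 v1=C3 v2=C4 v3=E4 (P5)
bar 5: v0=C3 v1=F3 v2=B3 v3=D4 (M2)
bar 6: v0=B2 v1=G3 v2=D4 v3=D4 (m3)
bar 7: v0=C3 v1=C4 v2=G4 v3=G4 (P5)
  R1 @ bar1.0: G4/G4 P1 -> C4/C4 P1 similar
  R4 @ bar1.0: D3/C4 m7 untreated
  R4 @ bar1.0: D3/C4 m7 untreated
  R4 @ bar2.0: C3/D4 M2 untreated
  R1 @ bar3.0: A3/E4 P5 -> D3/A3 P5 similar
  R2 @ bar3.0: A3/D4 P4 -> D3/A3 P5 similar
  R2 @ bar3.0: D4/E4 M2 -> A3/A3 P1 similar
  R4 @ bar3.0: B2/A3 m7 untreated
  R4 @ bar3.0: B2/A3 m7 untreated
  R4 @ bar5.0: C3/F3 P4 untreated
  R4 @ bar5.0: C3/B3 M7 untreated
  R4 @ bar5.0: C3/D4 M2 untreated
  R2 @ bar6.0: F3/B3 TT -> G3/D4 P5 similar
  R1 @ bar7.0: G3/D4 P5 -> C4/G4 P5 similar
  R1 @ bar7.0: G3/D4 P5 -> C4/G4 P5 similar
  R1 @ bar7.0: D4/D4 P1 -> G4/G4 P1 similar
  R2 @ bar7.0: B2/G3 m6 -> C3/C4 P8 similar
  R2 @ bar7.0: B2/D4 m3 -> C3/G4 P5 similar
  R2 @ bar7.0: B2/D4 m3 -> C3/G4 P5 similar

No (19 violations)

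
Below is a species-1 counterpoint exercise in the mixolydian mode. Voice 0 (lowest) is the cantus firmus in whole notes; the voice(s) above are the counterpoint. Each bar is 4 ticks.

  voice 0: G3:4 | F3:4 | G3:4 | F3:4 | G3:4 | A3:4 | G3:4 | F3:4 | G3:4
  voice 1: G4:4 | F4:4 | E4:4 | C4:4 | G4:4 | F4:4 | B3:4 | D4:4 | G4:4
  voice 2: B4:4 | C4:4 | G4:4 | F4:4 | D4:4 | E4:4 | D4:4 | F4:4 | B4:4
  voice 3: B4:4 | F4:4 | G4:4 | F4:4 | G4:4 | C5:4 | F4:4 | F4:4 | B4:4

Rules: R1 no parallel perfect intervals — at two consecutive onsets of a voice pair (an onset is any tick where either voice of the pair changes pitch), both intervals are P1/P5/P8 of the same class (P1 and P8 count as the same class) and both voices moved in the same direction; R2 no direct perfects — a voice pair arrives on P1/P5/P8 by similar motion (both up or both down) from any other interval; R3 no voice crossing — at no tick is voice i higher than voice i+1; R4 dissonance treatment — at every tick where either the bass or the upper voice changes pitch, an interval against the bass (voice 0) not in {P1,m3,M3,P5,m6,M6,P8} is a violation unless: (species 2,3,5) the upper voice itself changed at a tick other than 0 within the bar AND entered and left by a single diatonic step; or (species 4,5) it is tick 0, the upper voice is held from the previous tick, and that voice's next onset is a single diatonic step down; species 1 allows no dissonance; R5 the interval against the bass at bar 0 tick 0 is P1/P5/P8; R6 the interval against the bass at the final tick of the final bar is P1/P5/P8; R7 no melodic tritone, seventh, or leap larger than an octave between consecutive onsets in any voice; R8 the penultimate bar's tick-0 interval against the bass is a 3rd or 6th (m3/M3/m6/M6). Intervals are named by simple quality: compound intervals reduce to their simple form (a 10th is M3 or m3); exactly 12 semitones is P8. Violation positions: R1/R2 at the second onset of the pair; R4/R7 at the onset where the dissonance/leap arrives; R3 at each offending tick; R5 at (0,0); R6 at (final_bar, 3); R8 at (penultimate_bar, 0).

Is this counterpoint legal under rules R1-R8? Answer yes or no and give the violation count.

No (42 violations)

bar 0: v0=G3 v1=G4 v2=B4 v3=B4 (M3)
bar 1: v0=F3 v1=F4 v2=C4 v3=F4 (P8)
bar 2: v0=G3 v1=E4 v2=G4 v3=G4 (P8)
bar 3: v0=F3 v1=C4 v2=F4 v3=F4 (P8)
bar 4: v0=G3 v1=G4 v2=D4 v3=G4 (P8)
bar 5: v0=A3 v1=F4 v2=E4 v3=C5 (m3)
bar 6: v0=G3 v1=B3 v2=D4 v3=F4 (m7)
bar 7: v0=F3 v1=D4 v2=F4 v3=F4 (P8)
bar 8: v0=G3 v1=G4 v2=B4 v3=B4 (M3)
  R5 @ bar0.0: opens on M3
  R5 @ bar0.0: opens on M3
  R1 @ bar1.0: G3/G4 P8 -> F3/F4 P8 similar
  R2 @ bar1.0: G3/B4 M3 -> F3/C4 P5 similar
  R2 @ bar1.0: G3/B4 M3 -> F3/F4 P8 similar
  R2 @ bar1.0: G4/B4 M3 -> F4/F4 P1 similar
  R3 @ bar1.0: F4 above C4
  R7 @ bar1.0: B4->C4 leap 11st
  R7 @ bar1.0: B4->F4 leap 6st
  R3 @ bar1.1: F4 above C4
  R3 @ bar1.2: F4 above C4
  R3 @ bar1.3: F4 above C4
  R1 @ bar2.0: F3/F4 P8 -> G3/G4 P8 similar
  R2 @ bar2.0: F3/C4 P5 -> G3/G4 P8 similar
  R2 @ bar2.0: C4/F4 P4 -> G4/G4 P1 similar
  R1 @ bar3.0: G3/G4 P8 -> F3/F4 P8 similar
  R1 @ bar3.0: G3/G4 P8 -> F3/F4 P8 similar
  R1 @ bar3.0: G4/G4 P1 -> F4/F4 P1 similar
  R2 @ bar3.0: G3/E4 M6 -> F3/C4 P5 similar
  R1 @ bar4.0: F3/F4 P8 -> G3/G4 P8 similar
  R2 @ bar4.0: F3/C4 P5 -> G3/G4 P8 similar
  R2 @ bar4.0: C4/F4 P4 -> G4/G4 P1 similar
  R3 @ bar4.0: G4 above D4
  R3 @ bar4.1: G4 above D4
  R3 @ bar4.2: G4 above D4
  R3 @ bar4.3: G4 above D4
  R1 @ bar5.0: G3/D4 P5 -> A3/E4 P5 similar
  R3 @ bar5.0: F4 above E4
  R3 @ bar5.1: F4 above E4
  R3 @ bar5.2: F4 above E4
  R3 @ bar5.3: F4 above E4
  R1 @ bar6.0: A3/E4 P5 -> G3/D4 P5 similar
  R4 @ bar6.0: G3/F4 m7 untreated
  R7 @ bar6.0: F4->B3 leap 6st
  R8 @ bar7.0: penult P8 not 3rd/6th
  R8 @ bar7.0: penult P8 not 3rd/6th
  R1 @ bar8.0: F4/F4 P1 -> B4/B4 P1 similar
  R2 @ bar8.0: F3/D4 M6 -> G3/G4 P8 similar
  R7 @ bar8.0: F4->B4 leap 6st
  R7 @ bar8.0: F4->B4 leap 6st
  R6 @ bar8.3: closes on M3
  R6 @ bar8.3: closes on M3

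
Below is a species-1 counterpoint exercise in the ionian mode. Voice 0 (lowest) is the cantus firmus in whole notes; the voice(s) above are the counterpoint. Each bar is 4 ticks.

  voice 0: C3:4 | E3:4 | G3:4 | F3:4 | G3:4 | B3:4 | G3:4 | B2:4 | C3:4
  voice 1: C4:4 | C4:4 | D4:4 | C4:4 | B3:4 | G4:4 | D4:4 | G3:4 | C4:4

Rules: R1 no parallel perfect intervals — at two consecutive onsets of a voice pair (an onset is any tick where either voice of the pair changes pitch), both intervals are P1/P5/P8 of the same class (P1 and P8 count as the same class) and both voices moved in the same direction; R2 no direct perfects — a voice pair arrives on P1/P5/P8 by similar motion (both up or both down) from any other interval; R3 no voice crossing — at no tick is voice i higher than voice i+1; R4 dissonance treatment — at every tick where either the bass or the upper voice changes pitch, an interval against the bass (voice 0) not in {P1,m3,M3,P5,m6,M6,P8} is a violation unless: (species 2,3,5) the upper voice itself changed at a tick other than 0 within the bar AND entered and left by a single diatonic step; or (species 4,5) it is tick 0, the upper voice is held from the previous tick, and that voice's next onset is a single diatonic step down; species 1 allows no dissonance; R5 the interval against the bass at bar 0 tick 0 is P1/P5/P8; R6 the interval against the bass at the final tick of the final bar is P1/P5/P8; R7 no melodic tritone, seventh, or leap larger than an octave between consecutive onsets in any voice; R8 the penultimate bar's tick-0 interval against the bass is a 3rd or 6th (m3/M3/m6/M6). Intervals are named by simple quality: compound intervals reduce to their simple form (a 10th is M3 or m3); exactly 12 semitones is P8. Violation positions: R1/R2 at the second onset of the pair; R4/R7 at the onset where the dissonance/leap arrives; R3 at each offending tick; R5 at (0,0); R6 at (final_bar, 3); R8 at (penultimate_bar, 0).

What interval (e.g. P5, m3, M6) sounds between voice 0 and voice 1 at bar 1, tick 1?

voice 0=E3 voice 1=C4 -> m6

m6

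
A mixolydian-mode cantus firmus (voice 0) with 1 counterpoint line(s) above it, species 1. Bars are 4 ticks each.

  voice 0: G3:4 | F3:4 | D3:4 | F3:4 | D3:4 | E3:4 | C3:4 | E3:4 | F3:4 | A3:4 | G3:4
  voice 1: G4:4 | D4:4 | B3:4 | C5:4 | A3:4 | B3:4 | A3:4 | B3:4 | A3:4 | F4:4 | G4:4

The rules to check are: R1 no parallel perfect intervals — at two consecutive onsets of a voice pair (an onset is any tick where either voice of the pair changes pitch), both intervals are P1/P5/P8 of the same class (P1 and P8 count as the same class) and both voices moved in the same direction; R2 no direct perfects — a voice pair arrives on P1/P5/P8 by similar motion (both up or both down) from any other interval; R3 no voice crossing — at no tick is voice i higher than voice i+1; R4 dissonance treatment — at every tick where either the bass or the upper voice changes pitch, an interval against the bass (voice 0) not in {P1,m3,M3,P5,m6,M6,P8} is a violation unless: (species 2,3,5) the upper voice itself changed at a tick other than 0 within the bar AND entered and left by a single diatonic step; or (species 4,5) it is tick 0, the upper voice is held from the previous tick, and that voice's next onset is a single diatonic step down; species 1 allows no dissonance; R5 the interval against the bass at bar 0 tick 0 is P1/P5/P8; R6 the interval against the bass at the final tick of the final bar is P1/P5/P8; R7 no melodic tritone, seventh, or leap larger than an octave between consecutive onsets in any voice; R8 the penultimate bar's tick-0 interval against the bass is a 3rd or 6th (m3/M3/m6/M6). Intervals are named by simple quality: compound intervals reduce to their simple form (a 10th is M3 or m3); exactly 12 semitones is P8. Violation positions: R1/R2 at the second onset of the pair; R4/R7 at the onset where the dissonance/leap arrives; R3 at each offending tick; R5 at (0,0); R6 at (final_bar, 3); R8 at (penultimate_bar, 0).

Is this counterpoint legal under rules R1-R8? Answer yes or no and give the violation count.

bar 0: v0=G3 v1=G4 (P8)
bar 1: v0=F3 v1=D4 (M6)
bar 2: v0=D3 v1=B3 (M6)
bar 3: v0=F3 v1=C5 (P5)
bar 4: v0=D3 v1=A3 (P5)
bar 5: v0=E3 v1=B3 (P5)
bar 6: v0=C3 v1=A3 (M6)
bar 7: v0=E3 v1=B3 (P5)
bar 8: v0=F3 v1=A3 (M3)
bar 9: v0=A3 v1=F4 (m6)
bar 10: v0=G3 v1=G4 (P8)
  R2 @ bar3.0: D3/B3 M6 -> F3/C5 P5 similar
  R7 @ bar3.0: B3->C5 leap 13st
  R1 @ bar4.0: F3/C5 P5 -> D3/A3 P5 similar
  R7 @ bar4.0: C5->A3 leap 15st
  R1 @ bar5.0: D3/A3 P5 -> E3/B3 P5 similar
  R2 @ bar7.0: C3/A3 M6 -> E3/B3 P5 similar

No (6 violations)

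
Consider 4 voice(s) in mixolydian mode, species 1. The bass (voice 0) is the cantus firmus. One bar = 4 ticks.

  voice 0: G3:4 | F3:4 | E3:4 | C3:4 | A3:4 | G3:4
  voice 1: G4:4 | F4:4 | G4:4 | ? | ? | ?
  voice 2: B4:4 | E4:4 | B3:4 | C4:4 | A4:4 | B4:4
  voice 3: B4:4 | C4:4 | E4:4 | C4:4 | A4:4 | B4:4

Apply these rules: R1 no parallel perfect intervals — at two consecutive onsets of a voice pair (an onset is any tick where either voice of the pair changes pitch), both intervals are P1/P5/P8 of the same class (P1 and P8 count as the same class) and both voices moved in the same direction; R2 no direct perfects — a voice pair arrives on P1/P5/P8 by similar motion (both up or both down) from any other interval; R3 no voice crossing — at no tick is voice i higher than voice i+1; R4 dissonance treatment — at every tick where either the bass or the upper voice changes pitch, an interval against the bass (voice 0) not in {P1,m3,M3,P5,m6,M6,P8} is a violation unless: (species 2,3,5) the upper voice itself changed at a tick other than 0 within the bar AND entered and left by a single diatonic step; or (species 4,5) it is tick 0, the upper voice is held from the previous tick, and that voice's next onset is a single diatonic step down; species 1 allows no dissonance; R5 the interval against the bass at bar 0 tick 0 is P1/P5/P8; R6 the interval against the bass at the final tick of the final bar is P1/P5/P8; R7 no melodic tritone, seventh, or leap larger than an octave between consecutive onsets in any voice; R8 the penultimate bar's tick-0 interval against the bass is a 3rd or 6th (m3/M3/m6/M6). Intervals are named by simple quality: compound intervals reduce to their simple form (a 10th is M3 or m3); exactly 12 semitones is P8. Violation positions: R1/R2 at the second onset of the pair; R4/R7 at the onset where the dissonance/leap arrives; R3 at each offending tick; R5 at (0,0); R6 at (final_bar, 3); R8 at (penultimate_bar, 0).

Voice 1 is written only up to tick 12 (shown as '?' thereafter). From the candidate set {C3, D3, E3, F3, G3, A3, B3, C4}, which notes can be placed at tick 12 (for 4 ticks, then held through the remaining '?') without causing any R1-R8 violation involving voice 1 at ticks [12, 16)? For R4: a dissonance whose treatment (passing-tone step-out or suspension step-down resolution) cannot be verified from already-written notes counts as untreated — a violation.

{}

C3: violates R2,R7
D3: violates R4,R7
E3: violates R7
F3: violates R2,R4,R7
G3: violates R2
A3: violates R7
B3: violates R4
C4: violates R2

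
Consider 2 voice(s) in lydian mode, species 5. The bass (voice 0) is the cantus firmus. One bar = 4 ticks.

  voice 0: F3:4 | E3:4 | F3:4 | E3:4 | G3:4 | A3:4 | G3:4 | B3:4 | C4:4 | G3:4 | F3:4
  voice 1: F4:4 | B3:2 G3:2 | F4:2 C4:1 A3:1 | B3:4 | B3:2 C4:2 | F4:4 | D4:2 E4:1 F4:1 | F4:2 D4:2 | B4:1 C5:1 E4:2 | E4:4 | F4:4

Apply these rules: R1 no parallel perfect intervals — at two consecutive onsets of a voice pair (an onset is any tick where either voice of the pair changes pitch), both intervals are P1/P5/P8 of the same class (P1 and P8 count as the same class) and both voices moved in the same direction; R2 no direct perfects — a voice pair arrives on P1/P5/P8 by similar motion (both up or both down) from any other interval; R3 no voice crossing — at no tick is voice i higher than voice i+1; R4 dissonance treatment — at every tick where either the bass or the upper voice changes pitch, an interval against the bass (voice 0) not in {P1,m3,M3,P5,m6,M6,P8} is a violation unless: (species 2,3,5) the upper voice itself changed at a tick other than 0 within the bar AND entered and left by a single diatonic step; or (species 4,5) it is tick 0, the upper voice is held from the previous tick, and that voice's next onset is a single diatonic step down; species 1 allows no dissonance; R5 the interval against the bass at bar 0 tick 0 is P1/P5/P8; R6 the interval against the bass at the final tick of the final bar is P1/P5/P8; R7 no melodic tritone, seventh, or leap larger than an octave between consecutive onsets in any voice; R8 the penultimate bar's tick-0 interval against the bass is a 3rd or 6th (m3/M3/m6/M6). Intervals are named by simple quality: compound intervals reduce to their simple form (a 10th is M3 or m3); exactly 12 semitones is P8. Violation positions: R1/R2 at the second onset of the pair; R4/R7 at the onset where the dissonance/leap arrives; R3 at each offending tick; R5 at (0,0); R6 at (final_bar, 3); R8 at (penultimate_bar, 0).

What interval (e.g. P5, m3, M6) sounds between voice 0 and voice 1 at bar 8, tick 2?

voice 0=C4 voice 1=E4 -> M3

M3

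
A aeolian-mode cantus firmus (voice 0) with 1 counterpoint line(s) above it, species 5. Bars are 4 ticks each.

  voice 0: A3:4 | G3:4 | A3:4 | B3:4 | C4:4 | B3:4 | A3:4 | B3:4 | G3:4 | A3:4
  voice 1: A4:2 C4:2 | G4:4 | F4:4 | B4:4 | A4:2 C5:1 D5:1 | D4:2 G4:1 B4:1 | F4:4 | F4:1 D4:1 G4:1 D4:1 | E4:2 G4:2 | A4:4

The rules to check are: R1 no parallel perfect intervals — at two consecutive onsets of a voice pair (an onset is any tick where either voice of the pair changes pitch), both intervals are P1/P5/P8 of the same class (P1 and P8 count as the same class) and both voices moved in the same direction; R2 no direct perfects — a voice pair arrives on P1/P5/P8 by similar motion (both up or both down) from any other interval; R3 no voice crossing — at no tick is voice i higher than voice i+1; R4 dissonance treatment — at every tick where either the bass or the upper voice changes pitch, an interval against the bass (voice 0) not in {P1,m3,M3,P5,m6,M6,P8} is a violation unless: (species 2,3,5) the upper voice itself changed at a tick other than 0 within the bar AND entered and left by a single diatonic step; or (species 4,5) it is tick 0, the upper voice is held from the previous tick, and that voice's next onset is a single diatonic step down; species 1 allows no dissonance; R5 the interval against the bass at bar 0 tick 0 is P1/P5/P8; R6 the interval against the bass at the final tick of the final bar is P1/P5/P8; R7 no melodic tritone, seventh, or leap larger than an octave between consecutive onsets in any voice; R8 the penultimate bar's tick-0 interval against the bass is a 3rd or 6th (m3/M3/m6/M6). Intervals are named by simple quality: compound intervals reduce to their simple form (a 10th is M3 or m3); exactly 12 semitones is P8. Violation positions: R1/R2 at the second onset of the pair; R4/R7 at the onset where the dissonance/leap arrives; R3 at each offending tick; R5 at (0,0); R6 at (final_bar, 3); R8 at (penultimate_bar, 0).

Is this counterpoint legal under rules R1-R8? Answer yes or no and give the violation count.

No (6 violations)

bar 0: v0=A3 v1=A4 (P8)
bar 1: v0=G3 v1=G4 (P8)
bar 2: v0=A3 v1=F4 (m6)
bar 3: v0=B3 v1=B4 (P8)
bar 4: v0=C4 v1=A4 (M6)
bar 5: v0=B3 v1=D4 (m3)
bar 6: v0=A3 v1=F4 (m6)
bar 7: v0=B3 v1=F4 (TT)
bar 8: v0=G3 v1=E4 (M6)
bar 9: v0=A3 v1=A4 (P8)
  R2 @ bar3.0: A3/F4 m6 -> B3/B4 P8 similar
  R7 @ bar3.0: F4->B4 leap 6st
  R4 @ bar4.3: C4/D5 M2 untreated
  R7 @ bar6.0: B4->F4 leap 6st
  R4 @ bar7.0: B3/F4 TT untreated
  R1 @ bar9.0: G3/G4 P8 -> A3/A4 P8 similar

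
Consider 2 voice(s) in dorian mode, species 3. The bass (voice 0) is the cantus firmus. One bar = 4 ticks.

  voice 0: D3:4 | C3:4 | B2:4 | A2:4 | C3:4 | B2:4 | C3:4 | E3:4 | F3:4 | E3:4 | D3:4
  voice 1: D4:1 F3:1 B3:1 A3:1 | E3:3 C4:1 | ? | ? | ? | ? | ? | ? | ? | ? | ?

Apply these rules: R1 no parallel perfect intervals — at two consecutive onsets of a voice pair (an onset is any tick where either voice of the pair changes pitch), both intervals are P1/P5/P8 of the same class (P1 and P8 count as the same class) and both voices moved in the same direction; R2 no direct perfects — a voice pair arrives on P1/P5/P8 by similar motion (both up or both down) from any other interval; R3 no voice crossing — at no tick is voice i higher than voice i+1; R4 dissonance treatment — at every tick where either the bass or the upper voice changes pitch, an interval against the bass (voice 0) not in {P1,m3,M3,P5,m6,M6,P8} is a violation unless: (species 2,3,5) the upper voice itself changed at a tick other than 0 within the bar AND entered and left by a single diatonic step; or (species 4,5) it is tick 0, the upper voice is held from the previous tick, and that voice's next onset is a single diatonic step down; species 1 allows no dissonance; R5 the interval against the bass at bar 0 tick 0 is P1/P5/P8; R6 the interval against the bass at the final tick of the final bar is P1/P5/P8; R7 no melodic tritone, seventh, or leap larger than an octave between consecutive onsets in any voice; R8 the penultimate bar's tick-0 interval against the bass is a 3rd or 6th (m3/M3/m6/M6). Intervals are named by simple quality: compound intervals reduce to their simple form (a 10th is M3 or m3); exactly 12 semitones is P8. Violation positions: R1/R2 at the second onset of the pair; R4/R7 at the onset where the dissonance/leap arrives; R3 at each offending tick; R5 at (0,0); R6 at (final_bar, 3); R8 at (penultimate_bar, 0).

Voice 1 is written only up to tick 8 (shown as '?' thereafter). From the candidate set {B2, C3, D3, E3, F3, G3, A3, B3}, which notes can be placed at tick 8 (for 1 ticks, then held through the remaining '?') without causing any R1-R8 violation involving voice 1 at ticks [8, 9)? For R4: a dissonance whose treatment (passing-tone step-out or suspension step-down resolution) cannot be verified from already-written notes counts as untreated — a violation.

{G3}

B2: violates R1,R7
C3: violates R4
D3: violates R7
E3: violates R4
F3: violates R4
G3: legal
A3: violates R4
B3: violates R1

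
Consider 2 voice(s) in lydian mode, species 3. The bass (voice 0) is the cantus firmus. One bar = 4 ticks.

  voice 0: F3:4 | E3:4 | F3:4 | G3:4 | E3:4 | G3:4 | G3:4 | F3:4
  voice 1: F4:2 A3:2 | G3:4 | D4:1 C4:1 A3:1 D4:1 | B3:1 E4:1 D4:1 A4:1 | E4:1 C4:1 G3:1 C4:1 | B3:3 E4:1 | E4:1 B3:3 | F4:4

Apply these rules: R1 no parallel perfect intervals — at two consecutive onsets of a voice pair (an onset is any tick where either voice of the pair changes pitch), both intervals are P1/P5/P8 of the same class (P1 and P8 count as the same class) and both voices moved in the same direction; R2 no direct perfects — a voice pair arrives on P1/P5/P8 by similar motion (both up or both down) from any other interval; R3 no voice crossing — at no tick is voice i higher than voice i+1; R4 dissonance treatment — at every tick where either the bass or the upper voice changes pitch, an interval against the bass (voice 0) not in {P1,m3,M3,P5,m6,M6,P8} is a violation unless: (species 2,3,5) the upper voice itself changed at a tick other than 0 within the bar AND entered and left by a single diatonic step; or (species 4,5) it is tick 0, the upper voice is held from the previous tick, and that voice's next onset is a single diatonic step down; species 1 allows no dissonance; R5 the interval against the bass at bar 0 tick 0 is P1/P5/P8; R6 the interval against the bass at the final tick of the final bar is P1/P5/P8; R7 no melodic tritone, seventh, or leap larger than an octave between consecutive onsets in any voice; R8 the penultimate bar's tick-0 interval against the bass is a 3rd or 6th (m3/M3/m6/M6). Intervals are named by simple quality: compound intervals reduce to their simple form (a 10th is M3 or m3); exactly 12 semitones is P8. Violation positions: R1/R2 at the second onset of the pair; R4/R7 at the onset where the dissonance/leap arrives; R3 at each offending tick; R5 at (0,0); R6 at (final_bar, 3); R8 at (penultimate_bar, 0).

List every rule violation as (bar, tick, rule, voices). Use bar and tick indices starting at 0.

bar 0: v0=F3 v1=F4 downbeat P8
bar 1: v0=E3 v1=G3 downbeat m3
bar 2: v0=F3 v1=D4 downbeat M6
bar 3: v0=G3 v1=B3 downbeat M3
bar 4: v0=E3 v1=E4 downbeat P8
bar 5: v0=G3 v1=B3 downbeat M3
bar 6: v0=G3 v1=E4 downbeat M6
bar 7: v0=F3 v1=F4 downbeat P8
  -> R4 @ bar 3 tick 3 v(0, 1): G3/A4 M2 untreated
  -> R2 @ bar 4 tick 0 v(0, 1): G3/A4 M2 -> E3/E4 P8 similar
  -> R7 @ bar 7 tick 0 v(1,): B3->F4 leap 6st

(3, 3, R4, (0, 1))
(4, 0, R2, (0, 1))
(7, 0, R7, (1,))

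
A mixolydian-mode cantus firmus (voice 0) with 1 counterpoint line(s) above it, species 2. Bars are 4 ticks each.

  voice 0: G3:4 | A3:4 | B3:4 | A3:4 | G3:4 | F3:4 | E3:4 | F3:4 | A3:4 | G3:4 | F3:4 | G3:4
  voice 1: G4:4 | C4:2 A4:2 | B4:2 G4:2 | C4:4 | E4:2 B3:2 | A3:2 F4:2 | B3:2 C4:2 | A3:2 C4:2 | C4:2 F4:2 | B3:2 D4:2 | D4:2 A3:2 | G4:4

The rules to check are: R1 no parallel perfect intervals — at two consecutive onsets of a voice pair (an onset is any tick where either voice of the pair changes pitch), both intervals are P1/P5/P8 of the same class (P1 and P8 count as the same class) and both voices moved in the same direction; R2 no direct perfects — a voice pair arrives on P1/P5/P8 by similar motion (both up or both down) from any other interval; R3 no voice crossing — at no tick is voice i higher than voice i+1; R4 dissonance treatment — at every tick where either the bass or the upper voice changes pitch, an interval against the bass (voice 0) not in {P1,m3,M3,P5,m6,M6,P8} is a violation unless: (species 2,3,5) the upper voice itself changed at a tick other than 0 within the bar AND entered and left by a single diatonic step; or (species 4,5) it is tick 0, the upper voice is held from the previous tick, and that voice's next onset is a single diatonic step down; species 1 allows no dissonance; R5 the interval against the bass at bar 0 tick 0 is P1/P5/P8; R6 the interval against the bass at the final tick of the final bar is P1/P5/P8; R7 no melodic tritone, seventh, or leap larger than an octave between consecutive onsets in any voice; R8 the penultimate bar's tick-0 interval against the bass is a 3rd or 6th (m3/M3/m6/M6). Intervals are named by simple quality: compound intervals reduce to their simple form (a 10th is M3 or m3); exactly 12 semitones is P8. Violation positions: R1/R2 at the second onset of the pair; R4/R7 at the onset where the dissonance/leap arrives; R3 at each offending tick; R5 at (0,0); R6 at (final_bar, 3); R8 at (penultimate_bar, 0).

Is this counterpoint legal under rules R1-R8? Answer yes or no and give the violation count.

No (6 violations)

bar 0: v0=G3 v1=G4 (P8)
bar 1: v0=A3 v1=C4 (m3)
bar 2: v0=B3 v1=B4 (P8)
bar 3: v0=A3 v1=C4 (m3)
bar 4: v0=G3 v1=E4 (M6)
bar 5: v0=F3 v1=A3 (M3)
bar 6: v0=E3 v1=B3 (P5)
bar 7: v0=F3 v1=A3 (M3)
bar 8: v0=A3 v1=C4 (m3)
bar 9: v0=G3 v1=B3 (M3)
bar 10: v0=F3 v1=D4 (M6)
bar 11: v0=G3 v1=G4 (P8)
  R1 @ bar2.0: A3/A4 P8 -> B3/B4 P8 similar
  R2 @ bar6.0: F3/F4 P8 -> E3/B3 P5 similar
  R7 @ bar6.0: F4->B3 leap 6st
  R7 @ bar9.0: F4->B3 leap 6st
  R2 @ bar11.0: F3/A3 M3 -> G3/G4 P8 similar
  R7 @ bar11.0: A3->G4 leap 10st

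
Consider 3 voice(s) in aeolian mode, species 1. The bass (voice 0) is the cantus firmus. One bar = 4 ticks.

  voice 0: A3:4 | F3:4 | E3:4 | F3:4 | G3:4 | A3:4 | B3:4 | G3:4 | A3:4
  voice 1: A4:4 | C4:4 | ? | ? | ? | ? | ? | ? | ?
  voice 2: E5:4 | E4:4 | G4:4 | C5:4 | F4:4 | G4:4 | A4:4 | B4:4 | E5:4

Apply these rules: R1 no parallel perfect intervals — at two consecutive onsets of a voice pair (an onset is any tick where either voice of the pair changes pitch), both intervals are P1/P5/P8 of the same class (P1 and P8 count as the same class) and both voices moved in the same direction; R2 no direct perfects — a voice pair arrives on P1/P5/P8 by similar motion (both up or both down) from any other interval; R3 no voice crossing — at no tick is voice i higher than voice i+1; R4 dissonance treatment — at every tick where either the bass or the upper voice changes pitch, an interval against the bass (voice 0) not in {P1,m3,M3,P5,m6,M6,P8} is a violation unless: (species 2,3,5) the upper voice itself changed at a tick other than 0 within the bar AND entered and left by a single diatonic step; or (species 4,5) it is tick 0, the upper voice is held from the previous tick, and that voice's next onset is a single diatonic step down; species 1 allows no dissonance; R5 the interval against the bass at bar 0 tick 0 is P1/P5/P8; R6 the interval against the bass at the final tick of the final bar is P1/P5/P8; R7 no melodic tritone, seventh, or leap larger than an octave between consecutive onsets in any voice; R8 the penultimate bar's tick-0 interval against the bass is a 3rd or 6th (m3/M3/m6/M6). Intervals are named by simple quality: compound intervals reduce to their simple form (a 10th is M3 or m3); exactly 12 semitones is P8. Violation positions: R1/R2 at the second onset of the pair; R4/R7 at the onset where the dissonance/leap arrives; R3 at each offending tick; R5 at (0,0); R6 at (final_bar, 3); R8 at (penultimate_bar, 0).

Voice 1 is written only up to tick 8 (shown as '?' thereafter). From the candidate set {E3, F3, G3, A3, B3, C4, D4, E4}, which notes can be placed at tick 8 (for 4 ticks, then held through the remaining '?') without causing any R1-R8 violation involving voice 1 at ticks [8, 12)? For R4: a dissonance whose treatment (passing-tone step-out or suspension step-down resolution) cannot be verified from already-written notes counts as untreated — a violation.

{C4, E4, G3}

E3: violates R2
F3: violates R4
G3: legal
A3: violates R4
B3: violates R1
C4: legal
D4: violates R4
E4: legal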